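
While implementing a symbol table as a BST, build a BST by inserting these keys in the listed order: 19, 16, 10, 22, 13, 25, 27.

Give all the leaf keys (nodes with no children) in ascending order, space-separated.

13 27

19: root
16: left child of 19 (depth 1)
10: left child of 16 (depth 2)
22: right child of 19 (depth 1)
13: right child of 10 (depth 3)
25: right child of 22 (depth 2)
27: right child of 25 (depth 3)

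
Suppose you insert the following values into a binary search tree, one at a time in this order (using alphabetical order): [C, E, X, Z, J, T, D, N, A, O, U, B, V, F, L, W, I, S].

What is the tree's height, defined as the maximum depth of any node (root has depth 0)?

C: root
E: right child of C (depth 1)
X: right child of E (depth 2)
Z: right child of X (depth 3)
J: left child of X (depth 3)
T: right child of J (depth 4)
D: left child of E (depth 2)
N: left child of T (depth 5)
A: left child of C (depth 1)
O: right child of N (depth 6)
U: right child of T (depth 5)
B: right child of A (depth 2)
V: right child of U (depth 6)
F: left child of J (depth 4)
L: left child of N (depth 6)
W: right child of V (depth 7)
I: right child of F (depth 5)
S: right child of O (depth 7)

The deepest node is W at depth 7.

7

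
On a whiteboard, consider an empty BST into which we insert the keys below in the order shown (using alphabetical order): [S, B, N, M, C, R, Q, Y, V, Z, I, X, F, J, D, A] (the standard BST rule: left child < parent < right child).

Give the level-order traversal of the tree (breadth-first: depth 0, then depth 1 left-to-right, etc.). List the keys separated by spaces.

Insert S: tree is empty, so S becomes the root.
Insert B: B < S → go left. Place as left child of S.
Insert N: N < S → go left; N > B → go right. Place as right child of B.
Insert M: M < S → go left; M > B → go right; M < N → go left. Place as left child of N.
Insert C: C < S → go left; C > B → go right; C < N → go left; C < M → go left. Place as left child of M.
Insert R: R < S → go left; R > B → go right; R > N → go right. Place as right child of N.
Insert Q: Q < S → go left; Q > B → go right; Q > N → go right; Q < R → go left. Place as left child of R.
Insert Y: Y > S → go right. Place as right child of S.
Insert V: V > S → go right; V < Y → go left. Place as left child of Y.
Insert Z: Z > S → go right; Z > Y → go right. Place as right child of Y.
Insert I: I < S → go left; I > B → go right; I < N → go left; I < M → go left; I > C → go right. Place as right child of C.
Insert X: X > S → go right; X < Y → go left; X > V → go right. Place as right child of V.
Insert F: F < S → go left; F > B → go right; F < N → go left; F < M → go left; F > C → go right; F < I → go left. Place as left child of I.
Insert J: J < S → go left; J > B → go right; J < N → go left; J < M → go left; J > C → go right; J > I → go right. Place as right child of I.
Insert D: D < S → go left; D > B → go right; D < N → go left; D < M → go left; D > C → go right; D < I → go left; D < F → go left. Place as left child of F.
Insert A: A < S → go left; A < B → go left. Place as left child of B.

S B Y A N V Z M R X C Q I F J D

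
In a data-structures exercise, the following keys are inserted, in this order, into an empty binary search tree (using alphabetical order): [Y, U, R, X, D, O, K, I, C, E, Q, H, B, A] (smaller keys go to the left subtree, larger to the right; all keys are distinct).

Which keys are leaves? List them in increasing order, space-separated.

Insert Y: tree is empty, so Y becomes the root.
Insert U: U < Y → go left. Place as left child of Y.
Insert R: R < Y → go left; R < U → go left. Place as left child of U.
Insert X: X < Y → go left; X > U → go right. Place as right child of U.
Insert D: D < Y → go left; D < U → go left; D < R → go left. Place as left child of R.
Insert O: O < Y → go left; O < U → go left; O < R → go left; O > D → go right. Place as right child of D.
Insert K: K < Y → go left; K < U → go left; K < R → go left; K > D → go right; K < O → go left. Place as left child of O.
Insert I: I < Y → go left; I < U → go left; I < R → go left; I > D → go right; I < O → go left; I < K → go left. Place as left child of K.
Insert C: C < Y → go left; C < U → go left; C < R → go left; C < D → go left. Place as left child of D.
Insert E: E < Y → go left; E < U → go left; E < R → go left; E > D → go right; E < O → go left; E < K → go left; E < I → go left. Place as left child of I.
Insert Q: Q < Y → go left; Q < U → go left; Q < R → go left; Q > D → go right; Q > O → go right. Place as right child of O.
Insert H: H < Y → go left; H < U → go left; H < R → go left; H > D → go right; H < O → go left; H < K → go left; H < I → go left; H > E → go right. Place as right child of E.
Insert B: B < Y → go left; B < U → go left; B < R → go left; B < D → go left; B < C → go left. Place as left child of C.
Insert A: A < Y → go left; A < U → go left; A < R → go left; A < D → go left; A < C → go left; A < B → go left. Place as left child of B.

A H Q X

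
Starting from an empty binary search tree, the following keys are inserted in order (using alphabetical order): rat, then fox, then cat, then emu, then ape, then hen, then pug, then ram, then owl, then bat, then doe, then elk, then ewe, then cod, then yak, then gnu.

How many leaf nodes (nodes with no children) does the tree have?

8

rat: root
fox: left child of rat (depth 1)
cat: left child of fox (depth 2)
emu: right child of cat (depth 3)
ape: left child of cat (depth 3)
hen: right child of fox (depth 2)
pug: right child of hen (depth 3)
ram: right child of pug (depth 4)
owl: left child of pug (depth 4)
bat: right child of ape (depth 4)
doe: left child of emu (depth 4)
elk: right child of doe (depth 5)
ewe: right child of emu (depth 4)
cod: left child of doe (depth 5)
yak: right child of rat (depth 1)
gnu: left child of hen (depth 3)

Leaves: bat, cod, elk, ewe, gnu, owl, ram, yak — 8 in total.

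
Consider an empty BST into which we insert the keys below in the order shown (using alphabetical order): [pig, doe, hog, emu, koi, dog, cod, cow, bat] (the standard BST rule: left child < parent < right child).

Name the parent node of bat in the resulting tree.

cod

Resulting structure (node: left, right):
  pig: L=doe, R=–
  doe: L=cod, R=hog
  hog: L=emu, R=koi
  emu: L=dog, R=–
  koi: L=–, R=–
  dog: L=–, R=–
  cod: L=bat, R=cow
  cow: L=–, R=–
  bat: L=–, R=–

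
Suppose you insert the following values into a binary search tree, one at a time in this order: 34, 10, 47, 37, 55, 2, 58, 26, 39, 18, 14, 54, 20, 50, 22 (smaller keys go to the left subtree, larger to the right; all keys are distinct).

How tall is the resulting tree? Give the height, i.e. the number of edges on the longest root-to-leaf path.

Insert 34: tree is empty, so 34 becomes the root.
Insert 10: 10 < 34 → go left. Place as left child of 34.
Insert 47: 47 > 34 → go right. Place as right child of 34.
Insert 37: 37 > 34 → go right; 37 < 47 → go left. Place as left child of 47.
Insert 55: 55 > 34 → go right; 55 > 47 → go right. Place as right child of 47.
Insert 2: 2 < 34 → go left; 2 < 10 → go left. Place as left child of 10.
Insert 58: 58 > 34 → go right; 58 > 47 → go right; 58 > 55 → go right. Place as right child of 55.
Insert 26: 26 < 34 → go left; 26 > 10 → go right. Place as right child of 10.
Insert 39: 39 > 34 → go right; 39 < 47 → go left; 39 > 37 → go right. Place as right child of 37.
Insert 18: 18 < 34 → go left; 18 > 10 → go right; 18 < 26 → go left. Place as left child of 26.
Insert 14: 14 < 34 → go left; 14 > 10 → go right; 14 < 26 → go left; 14 < 18 → go left. Place as left child of 18.
Insert 54: 54 > 34 → go right; 54 > 47 → go right; 54 < 55 → go left. Place as left child of 55.
Insert 20: 20 < 34 → go left; 20 > 10 → go right; 20 < 26 → go left; 20 > 18 → go right. Place as right child of 18.
Insert 50: 50 > 34 → go right; 50 > 47 → go right; 50 < 55 → go left; 50 < 54 → go left. Place as left child of 54.
Insert 22: 22 < 34 → go left; 22 > 10 → go right; 22 < 26 → go left; 22 > 18 → go right; 22 > 20 → go right. Place as right child of 20.

The deepest node is 22 at depth 5.

5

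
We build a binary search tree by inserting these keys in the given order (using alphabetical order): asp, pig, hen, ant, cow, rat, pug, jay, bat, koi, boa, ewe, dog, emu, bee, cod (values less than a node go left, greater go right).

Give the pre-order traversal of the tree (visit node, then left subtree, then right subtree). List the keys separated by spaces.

asp: root
pig: right child of asp (depth 1)
hen: left child of pig (depth 2)
ant: left child of asp (depth 1)
cow: left child of hen (depth 3)
rat: right child of pig (depth 2)
pug: left child of rat (depth 3)
jay: right child of hen (depth 3)
bat: left child of cow (depth 4)
koi: right child of jay (depth 4)
boa: right child of bat (depth 5)
ewe: right child of cow (depth 4)
dog: left child of ewe (depth 5)
emu: right child of dog (depth 6)
bee: left child of boa (depth 6)
cod: right child of boa (depth 6)

asp ant pig hen cow bat boa bee cod ewe dog emu jay koi rat pug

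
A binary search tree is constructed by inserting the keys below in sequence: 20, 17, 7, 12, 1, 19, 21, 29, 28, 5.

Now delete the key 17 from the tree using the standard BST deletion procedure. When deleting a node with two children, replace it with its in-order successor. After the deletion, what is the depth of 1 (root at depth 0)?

3

20: root
17: left child of 20 (depth 1)
7: left child of 17 (depth 2)
12: right child of 7 (depth 3)
1: left child of 7 (depth 3)
19: right child of 17 (depth 2)
21: right child of 20 (depth 1)
29: right child of 21 (depth 2)
28: left child of 29 (depth 3)
5: right child of 1 (depth 4)

Delete 17 (two children — replace with in-order successor).
After deletion, path to 1: 20 → 19 → 7 → 1.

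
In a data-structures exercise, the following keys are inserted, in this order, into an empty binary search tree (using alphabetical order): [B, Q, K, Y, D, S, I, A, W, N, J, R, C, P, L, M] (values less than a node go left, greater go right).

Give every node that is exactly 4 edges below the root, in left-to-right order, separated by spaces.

Insert B: tree is empty, so B becomes the root.
Insert Q: Q > B → go right. Place as right child of B.
Insert K: K > B → go right; K < Q → go left. Place as left child of Q.
Insert Y: Y > B → go right; Y > Q → go right. Place as right child of Q.
Insert D: D > B → go right; D < Q → go left; D < K → go left. Place as left child of K.
Insert S: S > B → go right; S > Q → go right; S < Y → go left. Place as left child of Y.
Insert I: I > B → go right; I < Q → go left; I < K → go left; I > D → go right. Place as right child of D.
Insert A: A < B → go left. Place as left child of B.
Insert W: W > B → go right; W > Q → go right; W < Y → go left; W > S → go right. Place as right child of S.
Insert N: N > B → go right; N < Q → go left; N > K → go right. Place as right child of K.
Insert J: J > B → go right; J < Q → go left; J < K → go left; J > D → go right; J > I → go right. Place as right child of I.
Insert R: R > B → go right; R > Q → go right; R < Y → go left; R < S → go left. Place as left child of S.
Insert C: C > B → go right; C < Q → go left; C < K → go left; C < D → go left. Place as left child of D.
Insert P: P > B → go right; P < Q → go left; P > K → go right; P > N → go right. Place as right child of N.
Insert L: L > B → go right; L < Q → go left; L > K → go right; L < N → go left. Place as left child of N.
Insert M: M > B → go right; M < Q → go left; M > K → go right; M < N → go left; M > L → go right. Place as right child of L.

C I L P R W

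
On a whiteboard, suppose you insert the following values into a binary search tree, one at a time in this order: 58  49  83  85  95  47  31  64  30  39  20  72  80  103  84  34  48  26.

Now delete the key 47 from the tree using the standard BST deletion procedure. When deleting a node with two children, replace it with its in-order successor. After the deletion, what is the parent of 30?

31

58: root
49: left child of 58 (depth 1)
83: right child of 58 (depth 1)
85: right child of 83 (depth 2)
95: right child of 85 (depth 3)
47: left child of 49 (depth 2)
31: left child of 47 (depth 3)
64: left child of 83 (depth 2)
30: left child of 31 (depth 4)
39: right child of 31 (depth 4)
20: left child of 30 (depth 5)
72: right child of 64 (depth 3)
80: right child of 72 (depth 4)
103: right child of 95 (depth 4)
84: left child of 85 (depth 3)
34: left child of 39 (depth 5)
48: right child of 47 (depth 3)
26: right child of 20 (depth 6)

Delete 47 (two children — replace with in-order successor).
After deletion, 30's parent is 31.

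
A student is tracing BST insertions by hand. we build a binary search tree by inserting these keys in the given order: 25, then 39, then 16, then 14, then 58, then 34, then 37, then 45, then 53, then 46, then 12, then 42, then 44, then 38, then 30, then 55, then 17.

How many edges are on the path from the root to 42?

Resulting structure (node: left, right):
  25: L=16, R=39
  39: L=34, R=58
  16: L=14, R=17
  14: L=12, R=–
  58: L=45, R=–
  34: L=30, R=37
  37: L=–, R=38
  45: L=42, R=53
  53: L=46, R=55
  46: L=–, R=–
  12: L=–, R=–
  42: L=–, R=44
  44: L=–, R=–
  38: L=–, R=–
  30: L=–, R=–
  55: L=–, R=–
  17: L=–, R=–

Path to 42: 25 → 39 → 58 → 45 → 42, which is 4 edges.

4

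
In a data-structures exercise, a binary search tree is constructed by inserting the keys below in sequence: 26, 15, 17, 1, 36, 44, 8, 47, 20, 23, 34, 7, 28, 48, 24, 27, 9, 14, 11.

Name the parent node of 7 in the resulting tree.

26: root
15: left child of 26 (depth 1)
17: right child of 15 (depth 2)
1: left child of 15 (depth 2)
36: right child of 26 (depth 1)
44: right child of 36 (depth 2)
8: right child of 1 (depth 3)
47: right child of 44 (depth 3)
20: right child of 17 (depth 3)
23: right child of 20 (depth 4)
34: left child of 36 (depth 2)
7: left child of 8 (depth 4)
28: left child of 34 (depth 3)
48: right child of 47 (depth 4)
24: right child of 23 (depth 5)
27: left child of 28 (depth 4)
9: right child of 8 (depth 4)
14: right child of 9 (depth 5)
11: left child of 14 (depth 6)

8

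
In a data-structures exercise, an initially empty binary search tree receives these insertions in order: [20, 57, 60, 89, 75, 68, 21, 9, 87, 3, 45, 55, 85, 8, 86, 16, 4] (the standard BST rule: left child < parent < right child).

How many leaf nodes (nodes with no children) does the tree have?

Insert 20: tree is empty, so 20 becomes the root.
Insert 57: 57 > 20 → go right. Place as right child of 20.
Insert 60: 60 > 20 → go right; 60 > 57 → go right. Place as right child of 57.
Insert 89: 89 > 20 → go right; 89 > 57 → go right; 89 > 60 → go right. Place as right child of 60.
Insert 75: 75 > 20 → go right; 75 > 57 → go right; 75 > 60 → go right; 75 < 89 → go left. Place as left child of 89.
Insert 68: 68 > 20 → go right; 68 > 57 → go right; 68 > 60 → go right; 68 < 89 → go left; 68 < 75 → go left. Place as left child of 75.
Insert 21: 21 > 20 → go right; 21 < 57 → go left. Place as left child of 57.
Insert 9: 9 < 20 → go left. Place as left child of 20.
Insert 87: 87 > 20 → go right; 87 > 57 → go right; 87 > 60 → go right; 87 < 89 → go left; 87 > 75 → go right. Place as right child of 75.
Insert 3: 3 < 20 → go left; 3 < 9 → go left. Place as left child of 9.
Insert 45: 45 > 20 → go right; 45 < 57 → go left; 45 > 21 → go right. Place as right child of 21.
Insert 55: 55 > 20 → go right; 55 < 57 → go left; 55 > 21 → go right; 55 > 45 → go right. Place as right child of 45.
Insert 85: 85 > 20 → go right; 85 > 57 → go right; 85 > 60 → go right; 85 < 89 → go left; 85 > 75 → go right; 85 < 87 → go left. Place as left child of 87.
Insert 8: 8 < 20 → go left; 8 < 9 → go left; 8 > 3 → go right. Place as right child of 3.
Insert 86: 86 > 20 → go right; 86 > 57 → go right; 86 > 60 → go right; 86 < 89 → go left; 86 > 75 → go right; 86 < 87 → go left; 86 > 85 → go right. Place as right child of 85.
Insert 16: 16 < 20 → go left; 16 > 9 → go right. Place as right child of 9.
Insert 4: 4 < 20 → go left; 4 < 9 → go left; 4 > 3 → go right; 4 < 8 → go left. Place as left child of 8.

Leaves: 4, 16, 55, 68, 86 — 5 in total.

5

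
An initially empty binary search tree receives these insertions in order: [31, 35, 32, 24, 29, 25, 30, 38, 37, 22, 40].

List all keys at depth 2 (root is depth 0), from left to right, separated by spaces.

22 29 32 38

Insert 31: tree is empty, so 31 becomes the root.
Insert 35: 35 > 31 → go right. Place as right child of 31.
Insert 32: 32 > 31 → go right; 32 < 35 → go left. Place as left child of 35.
Insert 24: 24 < 31 → go left. Place as left child of 31.
Insert 29: 29 < 31 → go left; 29 > 24 → go right. Place as right child of 24.
Insert 25: 25 < 31 → go left; 25 > 24 → go right; 25 < 29 → go left. Place as left child of 29.
Insert 30: 30 < 31 → go left; 30 > 24 → go right; 30 > 29 → go right. Place as right child of 29.
Insert 38: 38 > 31 → go right; 38 > 35 → go right. Place as right child of 35.
Insert 37: 37 > 31 → go right; 37 > 35 → go right; 37 < 38 → go left. Place as left child of 38.
Insert 22: 22 < 31 → go left; 22 < 24 → go left. Place as left child of 24.
Insert 40: 40 > 31 → go right; 40 > 35 → go right; 40 > 38 → go right. Place as right child of 38.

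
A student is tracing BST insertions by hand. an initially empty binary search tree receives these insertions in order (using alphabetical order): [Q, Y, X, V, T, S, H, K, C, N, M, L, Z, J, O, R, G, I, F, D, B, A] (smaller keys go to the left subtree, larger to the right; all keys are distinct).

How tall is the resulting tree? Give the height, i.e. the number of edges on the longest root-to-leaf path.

Q: root
Y: right child of Q (depth 1)
X: left child of Y (depth 2)
V: left child of X (depth 3)
T: left child of V (depth 4)
S: left child of T (depth 5)
H: left child of Q (depth 1)
K: right child of H (depth 2)
C: left child of H (depth 2)
N: right child of K (depth 3)
M: left child of N (depth 4)
L: left child of M (depth 5)
Z: right child of Y (depth 2)
J: left child of K (depth 3)
O: right child of N (depth 4)
R: left child of S (depth 6)
G: right child of C (depth 3)
I: left child of J (depth 4)
F: left child of G (depth 4)
D: left child of F (depth 5)
B: left child of C (depth 3)
A: left child of B (depth 4)

The deepest node is R at depth 6.

6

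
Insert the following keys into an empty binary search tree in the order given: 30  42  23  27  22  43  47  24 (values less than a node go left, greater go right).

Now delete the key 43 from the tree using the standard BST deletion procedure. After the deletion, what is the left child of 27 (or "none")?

Insert 30: tree is empty, so 30 becomes the root.
Insert 42: 42 > 30 → go right. Place as right child of 30.
Insert 23: 23 < 30 → go left. Place as left child of 30.
Insert 27: 27 < 30 → go left; 27 > 23 → go right. Place as right child of 23.
Insert 22: 22 < 30 → go left; 22 < 23 → go left. Place as left child of 23.
Insert 43: 43 > 30 → go right; 43 > 42 → go right. Place as right child of 42.
Insert 47: 47 > 30 → go right; 47 > 42 → go right; 47 > 43 → go right. Place as right child of 43.
Insert 24: 24 < 30 → go left; 24 > 23 → go right; 24 < 27 → go left. Place as left child of 27.

Delete 43 (at most one child — splice it out).
After deletion, 27's left child: 24.

24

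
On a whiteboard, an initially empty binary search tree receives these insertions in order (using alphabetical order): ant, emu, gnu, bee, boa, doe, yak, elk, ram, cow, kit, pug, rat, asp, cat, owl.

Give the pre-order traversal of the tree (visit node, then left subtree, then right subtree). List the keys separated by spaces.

ant emu bee asp boa doe cow cat elk gnu yak ram kit pug owl rat

Insert ant: tree is empty, so ant becomes the root.
Insert emu: emu > ant → go right. Place as right child of ant.
Insert gnu: gnu > ant → go right; gnu > emu → go right. Place as right child of emu.
Insert bee: bee > ant → go right; bee < emu → go left. Place as left child of emu.
Insert boa: boa > ant → go right; boa < emu → go left; boa > bee → go right. Place as right child of bee.
Insert doe: doe > ant → go right; doe < emu → go left; doe > bee → go right; doe > boa → go right. Place as right child of boa.
Insert yak: yak > ant → go right; yak > emu → go right; yak > gnu → go right. Place as right child of gnu.
Insert elk: elk > ant → go right; elk < emu → go left; elk > bee → go right; elk > boa → go right; elk > doe → go right. Place as right child of doe.
Insert ram: ram > ant → go right; ram > emu → go right; ram > gnu → go right; ram < yak → go left. Place as left child of yak.
Insert cow: cow > ant → go right; cow < emu → go left; cow > bee → go right; cow > boa → go right; cow < doe → go left. Place as left child of doe.
Insert kit: kit > ant → go right; kit > emu → go right; kit > gnu → go right; kit < yak → go left; kit < ram → go left. Place as left child of ram.
Insert pug: pug > ant → go right; pug > emu → go right; pug > gnu → go right; pug < yak → go left; pug < ram → go left; pug > kit → go right. Place as right child of kit.
Insert rat: rat > ant → go right; rat > emu → go right; rat > gnu → go right; rat < yak → go left; rat > ram → go right. Place as right child of ram.
Insert asp: asp > ant → go right; asp < emu → go left; asp < bee → go left. Place as left child of bee.
Insert cat: cat > ant → go right; cat < emu → go left; cat > bee → go right; cat > boa → go right; cat < doe → go left; cat < cow → go left. Place as left child of cow.
Insert owl: owl > ant → go right; owl > emu → go right; owl > gnu → go right; owl < yak → go left; owl < ram → go left; owl > kit → go right; owl < pug → go left. Place as left child of pug.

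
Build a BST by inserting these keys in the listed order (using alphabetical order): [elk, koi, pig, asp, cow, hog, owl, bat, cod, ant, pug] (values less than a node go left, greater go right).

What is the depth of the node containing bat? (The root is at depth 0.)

elk: root
koi: right child of elk (depth 1)
pig: right child of koi (depth 2)
asp: left child of elk (depth 1)
cow: right child of asp (depth 2)
hog: left child of koi (depth 2)
owl: left child of pig (depth 3)
bat: left child of cow (depth 3)
cod: right child of bat (depth 4)
ant: left child of asp (depth 2)
pug: right child of pig (depth 3)

Path to bat: elk → asp → cow → bat, which is 3 edges.

3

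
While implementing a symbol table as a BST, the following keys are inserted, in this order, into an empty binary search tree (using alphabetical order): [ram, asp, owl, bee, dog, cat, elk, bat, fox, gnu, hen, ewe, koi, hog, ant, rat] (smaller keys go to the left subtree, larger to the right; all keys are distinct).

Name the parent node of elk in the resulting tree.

dog

ram: root
asp: left child of ram (depth 1)
owl: right child of asp (depth 2)
bee: left child of owl (depth 3)
dog: right child of bee (depth 4)
cat: left child of dog (depth 5)
elk: right child of dog (depth 5)
bat: left child of bee (depth 4)
fox: right child of elk (depth 6)
gnu: right child of fox (depth 7)
hen: right child of gnu (depth 8)
ewe: left child of fox (depth 7)
koi: right child of hen (depth 9)
hog: left child of koi (depth 10)
ant: left child of asp (depth 2)
rat: right child of ram (depth 1)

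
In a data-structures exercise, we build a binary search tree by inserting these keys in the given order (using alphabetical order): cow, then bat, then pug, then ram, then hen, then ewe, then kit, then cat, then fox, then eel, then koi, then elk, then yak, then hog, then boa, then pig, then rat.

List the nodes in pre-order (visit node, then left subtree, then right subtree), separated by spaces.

cow: root
bat: left child of cow (depth 1)
pug: right child of cow (depth 1)
ram: right child of pug (depth 2)
hen: left child of pug (depth 2)
ewe: left child of hen (depth 3)
kit: right child of hen (depth 3)
cat: right child of bat (depth 2)
fox: right child of ewe (depth 4)
eel: left child of ewe (depth 4)
koi: right child of kit (depth 4)
elk: right child of eel (depth 5)
yak: right child of ram (depth 3)
hog: left child of kit (depth 4)
boa: left child of cat (depth 3)
pig: right child of koi (depth 5)
rat: left child of yak (depth 4)

cow bat cat boa pug hen ewe eel elk fox kit hog koi pig ram yak rat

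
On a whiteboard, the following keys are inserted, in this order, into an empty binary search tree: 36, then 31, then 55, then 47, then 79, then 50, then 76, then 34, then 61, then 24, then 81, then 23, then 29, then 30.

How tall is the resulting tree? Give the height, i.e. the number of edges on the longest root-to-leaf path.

4

Insert 36: tree is empty, so 36 becomes the root.
Insert 31: 31 < 36 → go left. Place as left child of 36.
Insert 55: 55 > 36 → go right. Place as right child of 36.
Insert 47: 47 > 36 → go right; 47 < 55 → go left. Place as left child of 55.
Insert 79: 79 > 36 → go right; 79 > 55 → go right. Place as right child of 55.
Insert 50: 50 > 36 → go right; 50 < 55 → go left; 50 > 47 → go right. Place as right child of 47.
Insert 76: 76 > 36 → go right; 76 > 55 → go right; 76 < 79 → go left. Place as left child of 79.
Insert 34: 34 < 36 → go left; 34 > 31 → go right. Place as right child of 31.
Insert 61: 61 > 36 → go right; 61 > 55 → go right; 61 < 79 → go left; 61 < 76 → go left. Place as left child of 76.
Insert 24: 24 < 36 → go left; 24 < 31 → go left. Place as left child of 31.
Insert 81: 81 > 36 → go right; 81 > 55 → go right; 81 > 79 → go right. Place as right child of 79.
Insert 23: 23 < 36 → go left; 23 < 31 → go left; 23 < 24 → go left. Place as left child of 24.
Insert 29: 29 < 36 → go left; 29 < 31 → go left; 29 > 24 → go right. Place as right child of 24.
Insert 30: 30 < 36 → go left; 30 < 31 → go left; 30 > 24 → go right; 30 > 29 → go right. Place as right child of 29.

The deepest node is 61 at depth 4.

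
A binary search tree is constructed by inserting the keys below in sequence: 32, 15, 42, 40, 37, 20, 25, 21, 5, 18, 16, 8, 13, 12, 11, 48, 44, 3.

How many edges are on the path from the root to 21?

4

Resulting structure (node: left, right):
  32: L=15, R=42
  15: L=5, R=20
  42: L=40, R=48
  40: L=37, R=–
  37: L=–, R=–
  20: L=18, R=25
  25: L=21, R=–
  21: L=–, R=–
  5: L=3, R=8
  18: L=16, R=–
  16: L=–, R=–
  8: L=–, R=13
  13: L=12, R=–
  12: L=11, R=–
  11: L=–, R=–
  48: L=44, R=–
  44: L=–, R=–
  3: L=–, R=–

Path to 21: 32 → 15 → 20 → 25 → 21, which is 4 edges.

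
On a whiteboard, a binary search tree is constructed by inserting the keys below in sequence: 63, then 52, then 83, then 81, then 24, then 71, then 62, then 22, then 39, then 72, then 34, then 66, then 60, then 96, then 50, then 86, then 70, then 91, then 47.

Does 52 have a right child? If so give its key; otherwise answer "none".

Insert 63: tree is empty, so 63 becomes the root.
Insert 52: 52 < 63 → go left. Place as left child of 63.
Insert 83: 83 > 63 → go right. Place as right child of 63.
Insert 81: 81 > 63 → go right; 81 < 83 → go left. Place as left child of 83.
Insert 24: 24 < 63 → go left; 24 < 52 → go left. Place as left child of 52.
Insert 71: 71 > 63 → go right; 71 < 83 → go left; 71 < 81 → go left. Place as left child of 81.
Insert 62: 62 < 63 → go left; 62 > 52 → go right. Place as right child of 52.
Insert 22: 22 < 63 → go left; 22 < 52 → go left; 22 < 24 → go left. Place as left child of 24.
Insert 39: 39 < 63 → go left; 39 < 52 → go left; 39 > 24 → go right. Place as right child of 24.
Insert 72: 72 > 63 → go right; 72 < 83 → go left; 72 < 81 → go left; 72 > 71 → go right. Place as right child of 71.
Insert 34: 34 < 63 → go left; 34 < 52 → go left; 34 > 24 → go right; 34 < 39 → go left. Place as left child of 39.
Insert 66: 66 > 63 → go right; 66 < 83 → go left; 66 < 81 → go left; 66 < 71 → go left. Place as left child of 71.
Insert 60: 60 < 63 → go left; 60 > 52 → go right; 60 < 62 → go left. Place as left child of 62.
Insert 96: 96 > 63 → go right; 96 > 83 → go right. Place as right child of 83.
Insert 50: 50 < 63 → go left; 50 < 52 → go left; 50 > 24 → go right; 50 > 39 → go right. Place as right child of 39.
Insert 86: 86 > 63 → go right; 86 > 83 → go right; 86 < 96 → go left. Place as left child of 96.
Insert 70: 70 > 63 → go right; 70 < 83 → go left; 70 < 81 → go left; 70 < 71 → go left; 70 > 66 → go right. Place as right child of 66.
Insert 91: 91 > 63 → go right; 91 > 83 → go right; 91 < 96 → go left; 91 > 86 → go right. Place as right child of 86.
Insert 47: 47 < 63 → go left; 47 < 52 → go left; 47 > 24 → go right; 47 > 39 → go right; 47 < 50 → go left. Place as left child of 50.

62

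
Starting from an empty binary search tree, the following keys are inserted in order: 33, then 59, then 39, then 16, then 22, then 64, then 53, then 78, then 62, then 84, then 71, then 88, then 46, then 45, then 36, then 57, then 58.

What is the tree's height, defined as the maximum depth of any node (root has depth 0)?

Resulting structure (node: left, right):
  33: L=16, R=59
  59: L=39, R=64
  39: L=36, R=53
  16: L=–, R=22
  22: L=–, R=–
  64: L=62, R=78
  53: L=46, R=57
  78: L=71, R=84
  62: L=–, R=–
  84: L=–, R=88
  71: L=–, R=–
  88: L=–, R=–
  46: L=45, R=–
  45: L=–, R=–
  36: L=–, R=–
  57: L=–, R=58
  58: L=–, R=–

The deepest node is 88 at depth 5.

5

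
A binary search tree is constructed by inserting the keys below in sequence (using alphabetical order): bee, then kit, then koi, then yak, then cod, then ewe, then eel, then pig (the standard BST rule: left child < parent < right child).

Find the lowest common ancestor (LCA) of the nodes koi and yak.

Insert bee: tree is empty, so bee becomes the root.
Insert kit: kit > bee → go right. Place as right child of bee.
Insert koi: koi > bee → go right; koi > kit → go right. Place as right child of kit.
Insert yak: yak > bee → go right; yak > kit → go right; yak > koi → go right. Place as right child of koi.
Insert cod: cod > bee → go right; cod < kit → go left. Place as left child of kit.
Insert ewe: ewe > bee → go right; ewe < kit → go left; ewe > cod → go right. Place as right child of cod.
Insert eel: eel > bee → go right; eel < kit → go left; eel > cod → go right; eel < ewe → go left. Place as left child of ewe.
Insert pig: pig > bee → go right; pig > kit → go right; pig > koi → go right; pig < yak → go left. Place as left child of yak.

Path to koi: bee → kit → koi
Path to yak: bee → kit → koi → yak
koi lies on both paths and is an ancestor of the other node.

koi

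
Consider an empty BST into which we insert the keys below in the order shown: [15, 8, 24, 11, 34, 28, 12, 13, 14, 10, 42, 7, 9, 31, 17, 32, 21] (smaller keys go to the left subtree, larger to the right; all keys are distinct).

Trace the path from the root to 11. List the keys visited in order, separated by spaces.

15 8 11

Insert 15: tree is empty, so 15 becomes the root.
Insert 8: 8 < 15 → go left. Place as left child of 15.
Insert 24: 24 > 15 → go right. Place as right child of 15.
Insert 11: 11 < 15 → go left; 11 > 8 → go right. Place as right child of 8.
Insert 34: 34 > 15 → go right; 34 > 24 → go right. Place as right child of 24.
Insert 28: 28 > 15 → go right; 28 > 24 → go right; 28 < 34 → go left. Place as left child of 34.
Insert 12: 12 < 15 → go left; 12 > 8 → go right; 12 > 11 → go right. Place as right child of 11.
Insert 13: 13 < 15 → go left; 13 > 8 → go right; 13 > 11 → go right; 13 > 12 → go right. Place as right child of 12.
Insert 14: 14 < 15 → go left; 14 > 8 → go right; 14 > 11 → go right; 14 > 12 → go right; 14 > 13 → go right. Place as right child of 13.
Insert 10: 10 < 15 → go left; 10 > 8 → go right; 10 < 11 → go left. Place as left child of 11.
Insert 42: 42 > 15 → go right; 42 > 24 → go right; 42 > 34 → go right. Place as right child of 34.
Insert 7: 7 < 15 → go left; 7 < 8 → go left. Place as left child of 8.
Insert 9: 9 < 15 → go left; 9 > 8 → go right; 9 < 11 → go left; 9 < 10 → go left. Place as left child of 10.
Insert 31: 31 > 15 → go right; 31 > 24 → go right; 31 < 34 → go left; 31 > 28 → go right. Place as right child of 28.
Insert 17: 17 > 15 → go right; 17 < 24 → go left. Place as left child of 24.
Insert 32: 32 > 15 → go right; 32 > 24 → go right; 32 < 34 → go left; 32 > 28 → go right; 32 > 31 → go right. Place as right child of 31.
Insert 21: 21 > 15 → go right; 21 < 24 → go left; 21 > 17 → go right. Place as right child of 17.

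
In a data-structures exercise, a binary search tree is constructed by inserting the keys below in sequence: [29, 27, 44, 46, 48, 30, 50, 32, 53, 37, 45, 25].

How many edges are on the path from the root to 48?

Insert 29: tree is empty, so 29 becomes the root.
Insert 27: 27 < 29 → go left. Place as left child of 29.
Insert 44: 44 > 29 → go right. Place as right child of 29.
Insert 46: 46 > 29 → go right; 46 > 44 → go right. Place as right child of 44.
Insert 48: 48 > 29 → go right; 48 > 44 → go right; 48 > 46 → go right. Place as right child of 46.
Insert 30: 30 > 29 → go right; 30 < 44 → go left. Place as left child of 44.
Insert 50: 50 > 29 → go right; 50 > 44 → go right; 50 > 46 → go right; 50 > 48 → go right. Place as right child of 48.
Insert 32: 32 > 29 → go right; 32 < 44 → go left; 32 > 30 → go right. Place as right child of 30.
Insert 53: 53 > 29 → go right; 53 > 44 → go right; 53 > 46 → go right; 53 > 48 → go right; 53 > 50 → go right. Place as right child of 50.
Insert 37: 37 > 29 → go right; 37 < 44 → go left; 37 > 30 → go right; 37 > 32 → go right. Place as right child of 32.
Insert 45: 45 > 29 → go right; 45 > 44 → go right; 45 < 46 → go left. Place as left child of 46.
Insert 25: 25 < 29 → go left; 25 < 27 → go left. Place as left child of 27.

Path to 48: 29 → 44 → 46 → 48, which is 3 edges.

3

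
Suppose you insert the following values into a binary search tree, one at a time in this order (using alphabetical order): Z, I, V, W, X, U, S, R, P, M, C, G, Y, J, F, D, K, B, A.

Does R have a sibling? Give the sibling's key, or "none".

Insert Z: tree is empty, so Z becomes the root.
Insert I: I < Z → go left. Place as left child of Z.
Insert V: V < Z → go left; V > I → go right. Place as right child of I.
Insert W: W < Z → go left; W > I → go right; W > V → go right. Place as right child of V.
Insert X: X < Z → go left; X > I → go right; X > V → go right; X > W → go right. Place as right child of W.
Insert U: U < Z → go left; U > I → go right; U < V → go left. Place as left child of V.
Insert S: S < Z → go left; S > I → go right; S < V → go left; S < U → go left. Place as left child of U.
Insert R: R < Z → go left; R > I → go right; R < V → go left; R < U → go left; R < S → go left. Place as left child of S.
Insert P: P < Z → go left; P > I → go right; P < V → go left; P < U → go left; P < S → go left; P < R → go left. Place as left child of R.
Insert M: M < Z → go left; M > I → go right; M < V → go left; M < U → go left; M < S → go left; M < R → go left; M < P → go left. Place as left child of P.
Insert C: C < Z → go left; C < I → go left. Place as left child of I.
Insert G: G < Z → go left; G < I → go left; G > C → go right. Place as right child of C.
Insert Y: Y < Z → go left; Y > I → go right; Y > V → go right; Y > W → go right; Y > X → go right. Place as right child of X.
Insert J: J < Z → go left; J > I → go right; J < V → go left; J < U → go left; J < S → go left; J < R → go left; J < P → go left; J < M → go left. Place as left child of M.
Insert F: F < Z → go left; F < I → go left; F > C → go right; F < G → go left. Place as left child of G.
Insert D: D < Z → go left; D < I → go left; D > C → go right; D < G → go left; D < F → go left. Place as left child of F.
Insert K: K < Z → go left; K > I → go right; K < V → go left; K < U → go left; K < S → go left; K < R → go left; K < P → go left; K < M → go left; K > J → go right. Place as right child of J.
Insert B: B < Z → go left; B < I → go left; B < C → go left. Place as left child of C.
Insert A: A < Z → go left; A < I → go left; A < C → go left; A < B → go left. Place as left child of B.

R's parent is S, which has only one child.

none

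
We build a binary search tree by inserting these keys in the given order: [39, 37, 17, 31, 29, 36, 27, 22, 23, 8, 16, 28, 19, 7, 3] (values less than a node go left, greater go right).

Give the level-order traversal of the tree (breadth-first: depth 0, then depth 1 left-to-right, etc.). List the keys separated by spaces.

39 37 17 8 31 7 16 29 36 3 27 22 28 19 23

39: root
37: left child of 39 (depth 1)
17: left child of 37 (depth 2)
31: right child of 17 (depth 3)
29: left child of 31 (depth 4)
36: right child of 31 (depth 4)
27: left child of 29 (depth 5)
22: left child of 27 (depth 6)
23: right child of 22 (depth 7)
8: left child of 17 (depth 3)
16: right child of 8 (depth 4)
28: right child of 27 (depth 6)
19: left child of 22 (depth 7)
7: left child of 8 (depth 4)
3: left child of 7 (depth 5)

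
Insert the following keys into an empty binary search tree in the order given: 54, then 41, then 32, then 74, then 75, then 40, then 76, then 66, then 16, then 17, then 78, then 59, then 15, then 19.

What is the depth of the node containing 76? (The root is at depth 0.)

3

54: root
41: left child of 54 (depth 1)
32: left child of 41 (depth 2)
74: right child of 54 (depth 1)
75: right child of 74 (depth 2)
40: right child of 32 (depth 3)
76: right child of 75 (depth 3)
66: left child of 74 (depth 2)
16: left child of 32 (depth 3)
17: right child of 16 (depth 4)
78: right child of 76 (depth 4)
59: left child of 66 (depth 3)
15: left child of 16 (depth 4)
19: right child of 17 (depth 5)

Path to 76: 54 → 74 → 75 → 76, which is 3 edges.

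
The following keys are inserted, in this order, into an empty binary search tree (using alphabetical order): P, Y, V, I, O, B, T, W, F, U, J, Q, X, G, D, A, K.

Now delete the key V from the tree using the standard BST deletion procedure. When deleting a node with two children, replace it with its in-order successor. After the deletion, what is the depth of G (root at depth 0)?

P: root
Y: right child of P (depth 1)
V: left child of Y (depth 2)
I: left child of P (depth 1)
O: right child of I (depth 2)
B: left child of I (depth 2)
T: left child of V (depth 3)
W: right child of V (depth 3)
F: right child of B (depth 3)
U: right child of T (depth 4)
J: left child of O (depth 3)
Q: left child of T (depth 4)
X: right child of W (depth 4)
G: right child of F (depth 4)
D: left child of F (depth 4)
A: left child of B (depth 3)
K: right child of J (depth 4)

Delete V (two children — replace with in-order successor).
After deletion, path to G: P → I → B → F → G.

4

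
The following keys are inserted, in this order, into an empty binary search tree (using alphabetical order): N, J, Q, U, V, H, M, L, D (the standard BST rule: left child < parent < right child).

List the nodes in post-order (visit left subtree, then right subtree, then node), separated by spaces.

Insert N: tree is empty, so N becomes the root.
Insert J: J < N → go left. Place as left child of N.
Insert Q: Q > N → go right. Place as right child of N.
Insert U: U > N → go right; U > Q → go right. Place as right child of Q.
Insert V: V > N → go right; V > Q → go right; V > U → go right. Place as right child of U.
Insert H: H < N → go left; H < J → go left. Place as left child of J.
Insert M: M < N → go left; M > J → go right. Place as right child of J.
Insert L: L < N → go left; L > J → go right; L < M → go left. Place as left child of M.
Insert D: D < N → go left; D < J → go left; D < H → go left. Place as left child of H.

D H L M J V U Q N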